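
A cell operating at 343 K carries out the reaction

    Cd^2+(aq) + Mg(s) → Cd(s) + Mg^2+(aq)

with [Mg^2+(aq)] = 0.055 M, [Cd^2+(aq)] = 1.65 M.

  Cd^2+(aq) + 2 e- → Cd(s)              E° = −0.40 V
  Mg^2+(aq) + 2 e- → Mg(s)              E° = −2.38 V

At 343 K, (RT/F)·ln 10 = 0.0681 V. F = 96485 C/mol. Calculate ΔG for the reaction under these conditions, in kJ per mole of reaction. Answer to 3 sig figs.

E°cell = −0.40 − (−2.38) = +1.98 V; the balanced reaction transfers n = 2 electrons.
Q = [Mg^2+(aq)] / [Cd^2+(aq)] = 0.0333, so log Q = −1.477 and E = +1.98 − (0.0681/2)(−1.477) = +2.0303 V.
Finally ΔG = −nFE = −(2)(96485 C/mol)(+2.0303 V) = −392 kJ/mol.

−392 kJ/mol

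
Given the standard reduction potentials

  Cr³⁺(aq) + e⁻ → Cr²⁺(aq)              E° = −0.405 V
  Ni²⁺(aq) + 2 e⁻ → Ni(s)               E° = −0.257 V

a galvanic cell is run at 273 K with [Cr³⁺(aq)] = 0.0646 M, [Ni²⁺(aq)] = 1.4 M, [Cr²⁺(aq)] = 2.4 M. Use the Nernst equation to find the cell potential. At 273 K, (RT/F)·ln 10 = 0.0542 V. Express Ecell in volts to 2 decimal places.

+0.24 V

Ni²⁺/Ni is reduced (cathode, E° = −0.257 V) and Cr³⁺/Cr²⁺ is oxidized (anode).
E°cell = E°cat − E°an = −0.257 − (−0.405) = +0.148 V; n = 2.
The balanced reaction is Ni²⁺(aq) + 2 Cr²⁺(aq) → Ni(s) + 2 Cr³⁺(aq), so Q = [Cr³⁺(aq)]^2 / ([Ni²⁺(aq)]·[Cr²⁺(aq)]^2) = 0.000518 and log Q = −3.286.
Applying E = E° − (RT ln10/nF)·log Q gives +0.148 − (0.0542/2)(−3.286) = +0.24 V.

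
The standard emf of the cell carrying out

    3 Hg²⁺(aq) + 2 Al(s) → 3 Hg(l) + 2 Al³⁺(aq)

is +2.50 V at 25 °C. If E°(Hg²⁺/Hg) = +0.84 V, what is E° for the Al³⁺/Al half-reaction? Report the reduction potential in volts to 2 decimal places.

In the reaction as written the Hg²⁺/Hg couple is reduced (cathode) and Al³⁺/Al is oxidized (anode), so E°cell = E°(Hg²⁺/Hg) − E°(Al³⁺/Al).
E°(Al³⁺/Al) = E°(cathode) − E°cell = +0.84 − (+2.50) = −1.66 V.

−1.66 V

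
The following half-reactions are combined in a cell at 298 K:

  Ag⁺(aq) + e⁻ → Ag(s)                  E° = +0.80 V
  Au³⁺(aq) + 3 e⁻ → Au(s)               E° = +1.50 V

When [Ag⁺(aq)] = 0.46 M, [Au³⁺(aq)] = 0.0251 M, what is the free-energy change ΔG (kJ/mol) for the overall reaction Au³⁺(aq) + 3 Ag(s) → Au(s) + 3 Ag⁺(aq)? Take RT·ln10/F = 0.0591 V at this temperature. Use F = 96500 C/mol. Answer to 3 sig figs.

E°cell = +1.50 − (+0.80) = +0.70 V; the balanced reaction transfers n = 3 electrons.
Q = [Ag⁺(aq)]^3 / [Au³⁺(aq)] = 3.88, so log Q = 0.589 and E = +0.70 − (0.0591/3)(0.589) = +0.6884 V.
Finally ΔG = −nFE = −(3)(96500 C/mol)(+0.6884 V) = −199 kJ/mol.

−199 kJ/mol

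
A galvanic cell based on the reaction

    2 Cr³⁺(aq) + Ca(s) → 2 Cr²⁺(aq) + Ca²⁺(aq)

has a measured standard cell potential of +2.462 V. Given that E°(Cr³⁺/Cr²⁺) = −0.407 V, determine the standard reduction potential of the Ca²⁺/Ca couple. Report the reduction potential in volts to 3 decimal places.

−2.869 V

In the reaction as written the Cr³⁺/Cr²⁺ couple is reduced (cathode) and Ca²⁺/Ca is oxidized (anode), so E°cell = E°(Cr³⁺/Cr²⁺) − E°(Ca²⁺/Ca).
E°(Ca²⁺/Ca) = E°(cathode) − E°cell = −0.407 − (+2.462) = −2.869 V.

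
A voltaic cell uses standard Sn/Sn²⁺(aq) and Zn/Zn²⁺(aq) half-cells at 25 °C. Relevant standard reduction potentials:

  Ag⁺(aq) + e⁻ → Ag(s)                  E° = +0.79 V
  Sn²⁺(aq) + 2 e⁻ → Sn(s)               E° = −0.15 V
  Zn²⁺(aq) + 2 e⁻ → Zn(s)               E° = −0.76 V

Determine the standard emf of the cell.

+0.61 V

Of the two couples in this cell, the one with the more positive reduction potential is reduced at the cathode: here that is Sn²⁺/Sn (−0.15 V); Zn²⁺/Zn (−0.76 V) is the anode.
E°cell = E°(cathode) − E°(anode) = −0.15 − (−0.76) = +0.61 V.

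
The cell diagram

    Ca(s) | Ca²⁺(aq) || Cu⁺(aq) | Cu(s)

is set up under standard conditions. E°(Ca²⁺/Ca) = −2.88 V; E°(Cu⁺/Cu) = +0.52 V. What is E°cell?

By convention the left-hand electrode in cell notation is the anode (oxidation) and the right-hand electrode is the cathode (reduction).
E°cell = E°(right) − E°(left) = +0.52 − (−2.88) = +3.40 V.

+3.40 V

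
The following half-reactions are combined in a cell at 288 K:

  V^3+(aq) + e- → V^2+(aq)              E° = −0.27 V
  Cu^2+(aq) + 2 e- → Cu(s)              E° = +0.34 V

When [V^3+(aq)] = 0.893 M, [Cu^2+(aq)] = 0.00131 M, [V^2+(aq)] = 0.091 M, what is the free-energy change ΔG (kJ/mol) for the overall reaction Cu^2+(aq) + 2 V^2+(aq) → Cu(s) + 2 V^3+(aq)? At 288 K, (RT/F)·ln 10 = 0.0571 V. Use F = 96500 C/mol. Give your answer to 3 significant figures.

−90.9 kJ/mol

With Cu²⁺/Cu reduced at the cathode, E°cell = +0.34 − (−0.27) = +0.61 V and n = 2.
The reaction quotient is [V^3+(aq)]^2 / ([Cu^2+(aq)]·[V^2+(aq)]^2) = 7.35×10^4; by Nernst, E = +0.61 − (0.0571/2)(4.866) = +0.4711 V.
Then ΔG = −nFE = −2 × 96500 × +0.4711 J/mol = −90.9 kJ/mol.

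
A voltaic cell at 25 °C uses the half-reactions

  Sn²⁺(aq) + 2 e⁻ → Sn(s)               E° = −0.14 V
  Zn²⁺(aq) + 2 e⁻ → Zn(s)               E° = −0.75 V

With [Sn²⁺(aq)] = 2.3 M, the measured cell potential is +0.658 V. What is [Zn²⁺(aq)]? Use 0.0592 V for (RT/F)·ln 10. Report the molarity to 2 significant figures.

With Sn²⁺/Sn at the cathode and Zn²⁺/Zn at the anode, E°cell = −0.14 − (−0.75) = +0.61 V (n = 2).
From the Nernst equation, log Q = n(E° − E)/0.0592 = 2·(+0.61 − (+0.658))/0.0592 = −1.622.
Balancing electrons gives Sn²⁺(aq) + Zn(s) → Sn(s) + Zn²⁺(aq); thus Q = [Zn²⁺(aq)] / [Sn²⁺(aq)].
Substituting the known concentrations and solving, log [Zn²⁺(aq)] = −1.260 and [Zn²⁺(aq)] = 0.055 M.

0.055 M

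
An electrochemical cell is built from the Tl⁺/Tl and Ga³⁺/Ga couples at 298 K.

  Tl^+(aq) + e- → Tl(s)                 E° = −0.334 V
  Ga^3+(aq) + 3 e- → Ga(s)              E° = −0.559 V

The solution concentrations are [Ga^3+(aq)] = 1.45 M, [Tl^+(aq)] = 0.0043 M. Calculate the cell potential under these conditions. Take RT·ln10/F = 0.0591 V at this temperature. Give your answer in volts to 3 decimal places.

+0.082 V

The Tl⁺/Tl couple has the more positive E°, so it is the cathode; Ga³⁺/Ga is the anode.
E°cell = E°cat − E°an = −0.334 − (−0.559) = +0.225 V; n = 3.
The balanced reaction is 3 Tl^+(aq) + Ga(s) → 3 Tl(s) + Ga^3+(aq), so Q = [Ga^3+(aq)] / [Tl^+(aq)]^3 = 1.82×10^7 and log Q = 7.261.
By the Nernst equation, E = +0.225 − (0.0591/3)·(7.261) = +0.082 V.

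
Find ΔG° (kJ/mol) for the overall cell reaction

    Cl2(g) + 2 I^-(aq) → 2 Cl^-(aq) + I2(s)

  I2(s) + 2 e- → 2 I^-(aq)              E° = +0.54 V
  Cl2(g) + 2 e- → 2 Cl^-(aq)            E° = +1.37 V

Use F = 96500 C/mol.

In the reaction as written Cl2(g) is reduced, so the Cl₂/Cl⁻ couple is the cathode and I₂/I⁻ is the anode.
E°cell = +1.37 − (+0.54) = +0.83 V; balancing electrons gives n = 2.
ΔG° = −nFE°cell = −(2)(96500)(+0.83) J/mol = −160 kJ/mol.

−160 kJ/mol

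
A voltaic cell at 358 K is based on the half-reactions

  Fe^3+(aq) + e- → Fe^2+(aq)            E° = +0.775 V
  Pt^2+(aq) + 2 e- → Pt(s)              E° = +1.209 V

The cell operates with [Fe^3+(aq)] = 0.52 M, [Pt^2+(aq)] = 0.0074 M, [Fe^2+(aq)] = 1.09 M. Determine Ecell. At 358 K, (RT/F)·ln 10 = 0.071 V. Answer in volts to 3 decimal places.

The Pt²⁺/Pt couple has the more positive E°, so it is the cathode; Fe³⁺/Fe²⁺ is the anode.
E°cell = E°cat − E°an = +1.209 − (+0.775) = +0.434 V; n = 2.
For the overall reaction Pt^2+(aq) + 2 Fe^2+(aq) → Pt(s) + 2 Fe^3+(aq), Q = [Fe^3+(aq)]^2 / ([Pt^2+(aq)]·[Fe^2+(aq)]^2) = 30.8, giving log Q = 1.488.
Applying E = E° − (RT ln10/nF)·log Q gives +0.434 − (0.071/2)(1.488) = +0.381 V.

+0.381 V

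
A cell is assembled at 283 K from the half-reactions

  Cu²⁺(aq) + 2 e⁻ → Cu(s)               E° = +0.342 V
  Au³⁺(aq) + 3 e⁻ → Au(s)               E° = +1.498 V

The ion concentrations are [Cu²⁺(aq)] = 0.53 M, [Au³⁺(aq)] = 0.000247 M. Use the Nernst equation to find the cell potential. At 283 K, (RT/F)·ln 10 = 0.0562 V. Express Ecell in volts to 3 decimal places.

Au³⁺/Au is reduced (cathode, E° = +1.498 V) and Cu²⁺/Cu is oxidized (anode).
The standard potential is +1.498 − (+0.342) = +1.156 V and the balanced reaction transfers n = 6 electrons.
For the overall reaction 2 Au³⁺(aq) + 3 Cu(s) → 2 Au(s) + 3 Cu²⁺(aq), Q = [Cu²⁺(aq)]^3 / [Au³⁺(aq)]^2 = 2.44×10^6, giving log Q = 6.387.
By the Nernst equation, E = +1.156 − (0.0562/6)·(6.387) = +1.096 V.

+1.096 V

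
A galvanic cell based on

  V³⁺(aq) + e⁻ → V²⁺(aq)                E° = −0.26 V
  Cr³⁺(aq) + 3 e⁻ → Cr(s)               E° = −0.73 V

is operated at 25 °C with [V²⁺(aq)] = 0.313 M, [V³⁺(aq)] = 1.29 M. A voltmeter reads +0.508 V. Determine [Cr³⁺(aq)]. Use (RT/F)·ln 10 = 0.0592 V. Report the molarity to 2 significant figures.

0.83 M

V³⁺/V²⁺ is the cathode (higher E°); E°cell = −0.26 − (−0.73) = +0.47 V with n = 3.
From the Nernst equation, log Q = n(E° − E)/0.0592 = 3·(+0.47 − (+0.508))/0.0592 = −1.926.
For 3 V³⁺(aq) + Cr(s) → 3 V²⁺(aq) + Cr³⁺(aq), the reaction quotient is Q = ([V²⁺(aq)]^3·[Cr³⁺(aq)]) / [V³⁺(aq)]^3.
Isolating [Cr³⁺(aq)] in Q = 10^{−1.926} yields log [Cr³⁺(aq)] = −0.081, i.e. 0.83 M.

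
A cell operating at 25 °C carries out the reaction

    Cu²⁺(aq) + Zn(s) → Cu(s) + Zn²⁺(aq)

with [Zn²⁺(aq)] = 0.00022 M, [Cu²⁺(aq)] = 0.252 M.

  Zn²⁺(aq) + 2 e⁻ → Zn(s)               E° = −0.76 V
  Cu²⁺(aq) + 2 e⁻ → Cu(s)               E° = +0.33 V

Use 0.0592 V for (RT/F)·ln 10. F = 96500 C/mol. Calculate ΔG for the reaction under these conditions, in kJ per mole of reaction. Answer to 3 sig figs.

E°cell = +0.33 − (−0.76) = +1.09 V; the balanced reaction transfers n = 2 electrons.
Q = [Zn²⁺(aq)] / [Cu²⁺(aq)] = 0.000873, so log Q = −3.059 and E = +1.09 − (0.0592/2)(−3.059) = +1.1805 V.
ΔG = −nFE = −(2)(96500)(+1.1805) J/mol = −228 kJ/mol.

−228 kJ/mol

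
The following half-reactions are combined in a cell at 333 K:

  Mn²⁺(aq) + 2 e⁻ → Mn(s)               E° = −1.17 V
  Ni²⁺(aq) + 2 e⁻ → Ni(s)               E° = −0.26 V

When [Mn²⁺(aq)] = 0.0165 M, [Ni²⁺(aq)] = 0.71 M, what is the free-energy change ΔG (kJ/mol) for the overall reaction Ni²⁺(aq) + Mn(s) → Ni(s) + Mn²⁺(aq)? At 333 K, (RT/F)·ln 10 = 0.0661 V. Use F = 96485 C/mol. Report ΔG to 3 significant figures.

E°cell = −0.26 − (−1.17) = +0.91 V; the balanced reaction transfers n = 2 electrons.
The reaction quotient is [Mn²⁺(aq)] / [Ni²⁺(aq)] = 0.0232; by Nernst, E = +0.91 − (0.0661/2)(−1.634) = +0.9640 V.
ΔG = −nFE = −(2)(96485)(+0.9640) J/mol = −186 kJ/mol.

−186 kJ/mol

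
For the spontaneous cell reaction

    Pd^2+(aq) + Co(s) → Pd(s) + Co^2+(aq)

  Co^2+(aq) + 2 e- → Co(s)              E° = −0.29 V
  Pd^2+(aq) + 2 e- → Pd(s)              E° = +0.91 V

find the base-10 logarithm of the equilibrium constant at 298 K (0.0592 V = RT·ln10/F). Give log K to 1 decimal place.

The Pd²⁺/Pd couple is reduced (cathode); E°cell = +0.91 − (−0.29) = +1.20 V with n = 2.
At equilibrium E = 0, so log K = nE°cell / 0.0592 = (2)(+1.20) / 0.0592 = 40.5.

log K = 40.5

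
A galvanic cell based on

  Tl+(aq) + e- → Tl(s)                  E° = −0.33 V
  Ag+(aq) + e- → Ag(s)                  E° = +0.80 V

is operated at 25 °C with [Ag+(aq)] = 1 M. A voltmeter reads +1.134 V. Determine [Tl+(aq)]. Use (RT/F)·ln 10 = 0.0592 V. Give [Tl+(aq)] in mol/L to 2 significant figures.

0.86 M

The Ag⁺/Ag couple has the larger reduction potential, so it is the cathode: E°cell = +0.80 − (−0.33) = +1.13 V and n = 1.
From the Nernst equation, log Q = n(E° − E)/0.0592 = 1·(+1.13 − (+1.134))/0.0592 = −0.068.
Balancing electrons gives Ag+(aq) + Tl(s) → Ag(s) + Tl+(aq); thus Q = [Tl+(aq)] / [Ag+(aq)].
Substituting the known concentrations and solving, log [Tl+(aq)] = −0.068 and [Tl+(aq)] = 0.86 M.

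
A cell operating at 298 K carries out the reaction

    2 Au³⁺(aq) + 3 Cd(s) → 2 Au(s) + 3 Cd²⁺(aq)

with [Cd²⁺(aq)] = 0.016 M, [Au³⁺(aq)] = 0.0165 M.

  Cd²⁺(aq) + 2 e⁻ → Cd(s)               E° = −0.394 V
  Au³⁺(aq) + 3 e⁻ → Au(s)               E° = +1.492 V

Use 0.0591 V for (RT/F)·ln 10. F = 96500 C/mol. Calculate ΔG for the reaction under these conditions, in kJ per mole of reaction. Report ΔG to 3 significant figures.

−1100 kJ/mol

With Au³⁺/Au reduced at the cathode, E°cell = +1.492 − (−0.394) = +1.886 V and n = 6.
Q = [Cd²⁺(aq)]^3 / [Au³⁺(aq)]^2 = 0.015, so log Q = −1.823 and E = +1.886 − (0.0591/6)(−1.823) = +1.9040 V.
Then ΔG = −nFE = −6 × 96500 × +1.9040 J/mol = −1100 kJ/mol.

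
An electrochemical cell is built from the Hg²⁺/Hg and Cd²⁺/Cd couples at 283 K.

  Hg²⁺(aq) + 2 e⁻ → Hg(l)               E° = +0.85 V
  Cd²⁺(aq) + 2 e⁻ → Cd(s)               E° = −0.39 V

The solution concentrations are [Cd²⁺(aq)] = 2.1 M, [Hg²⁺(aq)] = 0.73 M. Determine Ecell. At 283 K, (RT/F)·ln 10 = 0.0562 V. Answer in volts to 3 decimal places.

+1.227 V

The Hg²⁺/Hg couple has the more positive E°, so it is the cathode; Cd²⁺/Cd is the anode.
E°cell = E°cat − E°an = +0.85 − (−0.39) = +1.24 V; n = 2.
Balancing gives Hg²⁺(aq) + Cd(s) → Hg(l) + Cd²⁺(aq); hence Q = [Cd²⁺(aq)] / [Hg²⁺(aq)] = 2.88 (log Q = 0.459).
E = E° − (0.0562/n)·log Q = +1.24 − (0.0562/2)(0.459) = +1.227 V.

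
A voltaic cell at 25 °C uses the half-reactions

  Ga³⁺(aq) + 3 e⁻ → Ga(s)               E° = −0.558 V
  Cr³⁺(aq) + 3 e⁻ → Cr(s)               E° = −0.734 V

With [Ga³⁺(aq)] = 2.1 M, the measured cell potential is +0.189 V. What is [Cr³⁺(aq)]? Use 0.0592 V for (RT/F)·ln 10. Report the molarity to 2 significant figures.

0.46 M

With Ga³⁺/Ga at the cathode and Cr³⁺/Cr at the anode, E°cell = −0.558 − (−0.734) = +0.176 V (n = 3).
Since E = E° − (0.0592/n)·log Q, log Q = n(E° − E)/0.0592 = −0.659.
The balanced reaction is Ga³⁺(aq) + Cr(s) → Ga(s) + Cr³⁺(aq), so Q = [Cr³⁺(aq)] / [Ga³⁺(aq)].
Solving for the unknown gives log [Cr³⁺(aq)] = −0.337, so [Cr³⁺(aq)] ≈ 0.46 M.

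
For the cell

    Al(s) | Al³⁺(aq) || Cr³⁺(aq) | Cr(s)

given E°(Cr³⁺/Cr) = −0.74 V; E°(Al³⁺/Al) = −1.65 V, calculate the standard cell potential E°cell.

+0.91 V

By convention the left-hand electrode in cell notation is the anode (oxidation) and the right-hand electrode is the cathode (reduction).
E°cell = E°(right) − E°(left) = −0.74 − (−1.65) = +0.91 V.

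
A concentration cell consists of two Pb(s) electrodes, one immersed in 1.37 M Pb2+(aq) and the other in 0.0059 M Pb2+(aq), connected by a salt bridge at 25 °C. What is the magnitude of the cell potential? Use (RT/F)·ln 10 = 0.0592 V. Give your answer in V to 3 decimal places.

0.070 V

For a concentration cell E°cell = 0, since both electrodes use the same couple.
The compartment with the higher Pb2+(aq) concentration (1.37 M) acts as the cathode; ions are reduced there and produced at the dilute (0.0059 M) anode.
With n = 2, Ecell = −(0.0592/2)·log([dilute]/[conc]) = −(0.0592/2)·log(0.0059/1.37) = +0.070 V.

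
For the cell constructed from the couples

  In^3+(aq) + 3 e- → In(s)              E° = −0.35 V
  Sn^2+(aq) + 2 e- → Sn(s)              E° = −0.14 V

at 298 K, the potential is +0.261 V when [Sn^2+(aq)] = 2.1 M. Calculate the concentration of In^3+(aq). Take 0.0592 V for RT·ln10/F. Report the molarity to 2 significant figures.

0.0079 M

The Sn²⁺/Sn couple has the larger reduction potential, so it is the cathode: E°cell = −0.14 − (−0.35) = +0.21 V and n = 6.
Since E = E° − (0.0592/n)·log Q, log Q = n(E° − E)/0.0592 = −5.169.
For 3 Sn^2+(aq) + 2 In(s) → 3 Sn(s) + 2 In^3+(aq), the reaction quotient is Q = [In^3+(aq)]^2 / [Sn^2+(aq)]^3.
Solving for the unknown gives log [In^3+(aq)] = −2.101, so [In^3+(aq)] ≈ 0.0079 M.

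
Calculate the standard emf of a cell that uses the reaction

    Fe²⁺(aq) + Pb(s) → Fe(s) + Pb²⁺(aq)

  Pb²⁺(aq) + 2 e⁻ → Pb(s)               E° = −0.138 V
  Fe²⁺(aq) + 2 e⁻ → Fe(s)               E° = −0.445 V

−0.307 V

In the reaction as written, Fe²⁺(aq) is reduced (cathode) and Pb²⁺(aq) is produced by oxidation at the anode.
E°cell = E°(cathode) − E°(anode) = −0.445 − (−0.138) = −0.307 V.
The negative E°cell means the reaction is non-spontaneous in the direction written.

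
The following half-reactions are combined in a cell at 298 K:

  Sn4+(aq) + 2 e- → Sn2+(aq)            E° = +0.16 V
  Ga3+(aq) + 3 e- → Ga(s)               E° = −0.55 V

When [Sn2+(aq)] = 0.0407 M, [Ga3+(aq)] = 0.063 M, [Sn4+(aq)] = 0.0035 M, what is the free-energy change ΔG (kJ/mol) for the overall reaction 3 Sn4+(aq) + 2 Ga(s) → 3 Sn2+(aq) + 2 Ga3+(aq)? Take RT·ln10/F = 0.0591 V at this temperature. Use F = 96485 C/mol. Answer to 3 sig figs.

With Sn⁴⁺/Sn²⁺ reduced at the cathode, E°cell = +0.16 − (−0.55) = +0.71 V and n = 6.
Here Q = ([Sn2+(aq)]^3·[Ga3+(aq)]^2) / [Sn4+(aq)]^3 = 6.24 (log Q = 0.795), giving E = +0.71 − (0.0591/6)·(0.795) = +0.7022 V.
Then ΔG = −nFE = −6 × 96485 × +0.7022 J/mol = −407 kJ/mol.

−407 kJ/mol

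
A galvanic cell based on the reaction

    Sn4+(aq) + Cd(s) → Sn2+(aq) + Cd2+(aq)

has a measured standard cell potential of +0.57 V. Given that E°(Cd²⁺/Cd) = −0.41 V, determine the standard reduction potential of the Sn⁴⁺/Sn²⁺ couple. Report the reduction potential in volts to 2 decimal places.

In the reaction as written the Sn⁴⁺/Sn²⁺ couple is reduced (cathode) and Cd²⁺/Cd is oxidized (anode), so E°cell = E°(Sn⁴⁺/Sn²⁺) − E°(Cd²⁺/Cd).
E°(Sn⁴⁺/Sn²⁺) = E°cell + E°(anode) = +0.57 + (−0.41) = +0.16 V.

+0.16 V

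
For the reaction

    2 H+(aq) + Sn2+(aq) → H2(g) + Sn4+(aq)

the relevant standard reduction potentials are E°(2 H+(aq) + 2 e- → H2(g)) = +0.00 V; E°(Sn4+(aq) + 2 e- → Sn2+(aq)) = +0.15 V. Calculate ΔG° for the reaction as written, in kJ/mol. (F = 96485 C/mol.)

In the reaction as written H+(aq) is reduced, so the 2H⁺/H₂ couple is the cathode and Sn⁴⁺/Sn²⁺ is the anode.
E°cell = +0.00 − (+0.15) = −0.15 V; balancing electrons gives n = 2.
ΔG° = −nFE°cell = −(2)(96485)(−0.15) J/mol = +28.9 kJ/mol.

+28.9 kJ/mol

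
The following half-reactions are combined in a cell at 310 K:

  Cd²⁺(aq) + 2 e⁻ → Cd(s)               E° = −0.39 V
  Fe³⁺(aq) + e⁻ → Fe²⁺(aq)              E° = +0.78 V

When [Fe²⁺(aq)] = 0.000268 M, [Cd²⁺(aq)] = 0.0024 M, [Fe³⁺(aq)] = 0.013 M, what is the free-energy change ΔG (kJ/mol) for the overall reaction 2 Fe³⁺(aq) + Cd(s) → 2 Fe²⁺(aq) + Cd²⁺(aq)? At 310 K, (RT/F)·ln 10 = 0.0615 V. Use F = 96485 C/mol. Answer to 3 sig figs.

−261 kJ/mol

The standard cell potential is +0.78 − (−0.39) = +1.17 V, with n = 2 electrons in the balanced equation.
Here Q = ([Fe²⁺(aq)]^2·[Cd²⁺(aq)]) / [Fe³⁺(aq)]^2 = 1.02×10^−6 (log Q = −5.991), giving E = +1.17 − (0.0615/2)·(−5.991) = +1.3542 V.
Finally ΔG = −nFE = −(2)(96485 C/mol)(+1.3542 V) = −261 kJ/mol.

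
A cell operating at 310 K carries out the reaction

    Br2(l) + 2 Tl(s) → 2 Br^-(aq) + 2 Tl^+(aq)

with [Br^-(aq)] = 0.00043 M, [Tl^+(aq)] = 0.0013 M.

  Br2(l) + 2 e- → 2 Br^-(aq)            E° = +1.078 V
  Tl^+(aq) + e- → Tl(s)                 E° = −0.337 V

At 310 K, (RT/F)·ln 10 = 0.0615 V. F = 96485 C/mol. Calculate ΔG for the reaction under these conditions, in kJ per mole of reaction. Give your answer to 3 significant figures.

−347 kJ/mol

With Br₂/Br⁻ reduced at the cathode, E°cell = +1.078 − (−0.337) = +1.415 V and n = 2.
The reaction quotient is [Br^-(aq)]^2·[Tl^+(aq)]^2 = 3.12×10^−13; by Nernst, E = +1.415 − (0.0615/2)(−12.505) = +1.7995 V.
ΔG = −nFE = −(2)(96485)(+1.7995) J/mol = −347 kJ/mol.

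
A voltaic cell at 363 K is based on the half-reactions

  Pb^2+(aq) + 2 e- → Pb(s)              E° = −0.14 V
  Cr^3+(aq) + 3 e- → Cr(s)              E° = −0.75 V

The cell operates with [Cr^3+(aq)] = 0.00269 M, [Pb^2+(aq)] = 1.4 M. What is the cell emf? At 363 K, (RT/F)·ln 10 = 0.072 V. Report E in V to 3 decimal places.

Pb²⁺/Pb is reduced (cathode, E° = −0.14 V) and Cr³⁺/Cr is oxidized (anode).
E°cell = −0.14 − (−0.75) = +0.61 V, with n = 6 electrons transferred.
The balanced reaction is 3 Pb^2+(aq) + 2 Cr(s) → 3 Pb(s) + 2 Cr^3+(aq), so Q = [Cr^3+(aq)]^2 / [Pb^2+(aq)]^3 = 2.64×10^−6 and log Q = −5.579.
Applying E = E° − (RT ln10/nF)·log Q gives +0.61 − (0.072/6)(−5.579) = +0.677 V.

+0.677 V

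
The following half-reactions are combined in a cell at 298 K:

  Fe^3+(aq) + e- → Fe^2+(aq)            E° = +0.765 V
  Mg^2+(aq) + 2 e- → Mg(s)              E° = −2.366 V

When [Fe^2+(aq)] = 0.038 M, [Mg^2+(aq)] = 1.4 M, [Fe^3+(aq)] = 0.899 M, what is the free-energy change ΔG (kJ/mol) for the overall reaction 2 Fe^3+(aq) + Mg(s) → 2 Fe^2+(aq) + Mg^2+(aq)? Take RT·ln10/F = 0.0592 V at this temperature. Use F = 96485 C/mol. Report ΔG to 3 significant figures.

−619 kJ/mol

With Fe³⁺/Fe²⁺ reduced at the cathode, E°cell = +0.765 − (−2.366) = +3.131 V and n = 2.
Here Q = ([Fe^2+(aq)]^2·[Mg^2+(aq)]) / [Fe^3+(aq)]^2 = 0.0025 (log Q = −2.602), giving E = +3.131 − (0.0592/2)·(−2.602) = +3.2080 V.
Finally ΔG = −nFE = −(2)(96485 C/mol)(+3.2080 V) = −619 kJ/mol.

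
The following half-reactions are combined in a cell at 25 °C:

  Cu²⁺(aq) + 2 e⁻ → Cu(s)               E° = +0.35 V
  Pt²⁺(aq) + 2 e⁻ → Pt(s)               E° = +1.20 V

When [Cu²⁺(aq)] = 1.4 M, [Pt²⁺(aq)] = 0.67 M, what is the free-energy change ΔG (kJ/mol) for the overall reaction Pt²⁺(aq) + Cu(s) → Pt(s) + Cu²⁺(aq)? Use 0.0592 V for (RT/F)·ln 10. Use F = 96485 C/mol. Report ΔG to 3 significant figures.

The standard cell potential is +1.20 − (+0.35) = +0.85 V, with n = 2 electrons in the balanced equation.
Q = [Cu²⁺(aq)] / [Pt²⁺(aq)] = 2.09, so log Q = 0.320 and E = +0.85 − (0.0592/2)(0.320) = +0.8405 V.
Then ΔG = −nFE = −2 × 96485 × +0.8405 J/mol = −162 kJ/mol.

−162 kJ/mol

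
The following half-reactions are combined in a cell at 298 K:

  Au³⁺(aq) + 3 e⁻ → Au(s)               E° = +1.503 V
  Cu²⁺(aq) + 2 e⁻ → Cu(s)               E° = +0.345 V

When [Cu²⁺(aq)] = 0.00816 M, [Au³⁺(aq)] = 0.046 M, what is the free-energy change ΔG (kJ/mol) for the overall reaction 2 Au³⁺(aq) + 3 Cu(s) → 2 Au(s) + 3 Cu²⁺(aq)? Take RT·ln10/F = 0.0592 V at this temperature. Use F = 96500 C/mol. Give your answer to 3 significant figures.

−691 kJ/mol

E°cell = +1.503 − (+0.345) = +1.158 V; the balanced reaction transfers n = 6 electrons.
Q = [Cu²⁺(aq)]^3 / [Au³⁺(aq)]^2 = 0.000257, so log Q = −3.590 and E = +1.158 − (0.0592/6)(−3.590) = +1.1934 V.
Then ΔG = −nFE = −6 × 96500 × +1.1934 J/mol = −691 kJ/mol.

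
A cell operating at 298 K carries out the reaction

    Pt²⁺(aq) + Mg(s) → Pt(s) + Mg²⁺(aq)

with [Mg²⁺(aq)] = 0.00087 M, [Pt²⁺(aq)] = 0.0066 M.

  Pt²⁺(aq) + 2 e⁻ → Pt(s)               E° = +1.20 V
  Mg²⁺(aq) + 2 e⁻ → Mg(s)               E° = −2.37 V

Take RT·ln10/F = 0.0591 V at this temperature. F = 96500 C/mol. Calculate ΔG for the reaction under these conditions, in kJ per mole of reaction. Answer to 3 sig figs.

−694 kJ/mol

With Pt²⁺/Pt reduced at the cathode, E°cell = +1.20 − (−2.37) = +3.57 V and n = 2.
Here Q = [Mg²⁺(aq)] / [Pt²⁺(aq)] = 0.132 (log Q = −0.880), giving E = +3.57 − (0.0591/2)·(−0.880) = +3.5960 V.
Finally ΔG = −nFE = −(2)(96500 C/mol)(+3.5960 V) = −694 kJ/mol.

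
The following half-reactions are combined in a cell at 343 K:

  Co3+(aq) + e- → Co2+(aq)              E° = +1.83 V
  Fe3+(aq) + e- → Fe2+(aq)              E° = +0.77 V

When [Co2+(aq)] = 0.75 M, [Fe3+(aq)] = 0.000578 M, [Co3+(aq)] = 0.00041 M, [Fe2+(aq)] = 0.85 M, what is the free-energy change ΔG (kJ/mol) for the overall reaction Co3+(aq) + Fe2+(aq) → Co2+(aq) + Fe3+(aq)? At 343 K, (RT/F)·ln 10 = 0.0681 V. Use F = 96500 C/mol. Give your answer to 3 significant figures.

With Co³⁺/Co²⁺ reduced at the cathode, E°cell = +1.83 − (+0.77) = +1.06 V and n = 1.
Q = ([Co2+(aq)]·[Fe3+(aq)]) / ([Co3+(aq)]·[Fe2+(aq)]) = 1.24, so log Q = 0.095 and E = +1.06 − (0.0681/1)(0.095) = +1.0535 V.
Then ΔG = −nFE = −1 × 96500 × +1.0535 J/mol = −102 kJ/mol.

−102 kJ/mol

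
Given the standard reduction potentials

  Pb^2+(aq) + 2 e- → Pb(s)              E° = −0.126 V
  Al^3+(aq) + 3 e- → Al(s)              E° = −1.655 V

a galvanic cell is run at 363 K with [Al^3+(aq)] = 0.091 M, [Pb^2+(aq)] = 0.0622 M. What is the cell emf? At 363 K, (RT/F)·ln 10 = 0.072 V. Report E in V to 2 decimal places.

+1.51 V

Since E°(Pb²⁺/Pb) > E°(Al³⁺/Al), Pb²⁺/Pb serves as the cathode.
E°cell = E°cat − E°an = −0.126 − (−1.655) = +1.529 V; n = 6.
Balancing gives 3 Pb^2+(aq) + 2 Al(s) → 3 Pb(s) + 2 Al^3+(aq); hence Q = [Al^3+(aq)]^2 / [Pb^2+(aq)]^3 = 34.4 (log Q = 1.537).
Applying E = E° − (RT ln10/nF)·log Q gives +1.529 − (0.072/6)(1.537) = +1.51 V.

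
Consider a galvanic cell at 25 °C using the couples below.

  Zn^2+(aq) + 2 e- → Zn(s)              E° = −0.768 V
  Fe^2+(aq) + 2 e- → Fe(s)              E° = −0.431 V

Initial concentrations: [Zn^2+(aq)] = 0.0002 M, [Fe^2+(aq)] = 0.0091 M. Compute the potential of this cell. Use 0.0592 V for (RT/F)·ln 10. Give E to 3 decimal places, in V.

+0.386 V

The Fe²⁺/Fe couple has the more positive E°, so it is the cathode; Zn²⁺/Zn is the anode.
E°cell = E°cat − E°an = −0.431 − (−0.768) = +0.337 V; n = 2.
Balancing gives Fe^2+(aq) + Zn(s) → Fe(s) + Zn^2+(aq); hence Q = [Zn^2+(aq)] / [Fe^2+(aq)] = 0.022 (log Q = −1.658).
Applying E = E° − (RT ln10/nF)·log Q gives +0.337 − (0.0592/2)(−1.658) = +0.386 V.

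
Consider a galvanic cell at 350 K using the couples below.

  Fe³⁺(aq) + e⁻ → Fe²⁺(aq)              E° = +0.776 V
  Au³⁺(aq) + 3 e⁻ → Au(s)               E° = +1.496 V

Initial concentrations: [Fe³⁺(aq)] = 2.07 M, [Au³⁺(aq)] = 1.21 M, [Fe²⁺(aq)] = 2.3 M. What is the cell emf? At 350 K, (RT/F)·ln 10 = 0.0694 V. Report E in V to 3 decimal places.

+0.725 V

Since E°(Au³⁺/Au) > E°(Fe³⁺/Fe²⁺), Au³⁺/Au serves as the cathode.
The standard potential is +1.496 − (+0.776) = +0.720 V and the balanced reaction transfers n = 3 electrons.
For the overall reaction Au³⁺(aq) + 3 Fe²⁺(aq) → Au(s) + 3 Fe³⁺(aq), Q = [Fe³⁺(aq)]^3 / ([Au³⁺(aq)]·[Fe²⁺(aq)]^3) = 0.602, giving log Q = −0.220.
Applying E = E° − (RT ln10/nF)·log Q gives +0.720 − (0.0694/3)(−0.220) = +0.725 V.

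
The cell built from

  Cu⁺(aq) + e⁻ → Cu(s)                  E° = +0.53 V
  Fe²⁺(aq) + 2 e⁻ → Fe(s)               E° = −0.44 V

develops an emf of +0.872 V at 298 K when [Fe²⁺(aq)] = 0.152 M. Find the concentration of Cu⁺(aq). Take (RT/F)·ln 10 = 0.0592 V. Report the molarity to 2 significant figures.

0.0086 M

Cu⁺/Cu is the cathode (higher E°); E°cell = +0.53 − (−0.44) = +0.97 V with n = 2.
From the Nernst equation, log Q = n(E° − E)/0.0592 = 2·(+0.97 − (+0.872))/0.0592 = 3.311.
The balanced reaction is 2 Cu⁺(aq) + Fe(s) → 2 Cu(s) + Fe²⁺(aq), so Q = [Fe²⁺(aq)] / [Cu⁺(aq)]^2.
Solving for the unknown gives log [Cu⁺(aq)] = −2.065, so [Cu⁺(aq)] ≈ 0.0086 M.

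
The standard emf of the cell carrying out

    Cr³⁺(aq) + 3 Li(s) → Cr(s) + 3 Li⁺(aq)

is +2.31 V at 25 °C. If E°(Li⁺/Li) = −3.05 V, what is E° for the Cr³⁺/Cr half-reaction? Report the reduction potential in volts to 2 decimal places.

−0.74 V

In the reaction as written the Cr³⁺/Cr couple is reduced (cathode) and Li⁺/Li is oxidized (anode), so E°cell = E°(Cr³⁺/Cr) − E°(Li⁺/Li).
E°(Cr³⁺/Cr) = E°cell + E°(anode) = +2.31 + (−3.05) = −0.74 V.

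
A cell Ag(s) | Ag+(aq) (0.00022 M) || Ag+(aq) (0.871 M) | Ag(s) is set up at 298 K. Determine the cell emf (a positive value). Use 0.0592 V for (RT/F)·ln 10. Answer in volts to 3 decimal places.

0.213 V

For a concentration cell E°cell = 0, since both electrodes use the same couple.
The compartment with the higher Ag+(aq) concentration (0.871 M) acts as the cathode; ions are reduced there and produced at the dilute (0.00022 M) anode.
With n = 1, Ecell = −(0.0592/1)·log([dilute]/[conc]) = −(0.0592/1)·log(0.00022/0.871) = +0.213 V.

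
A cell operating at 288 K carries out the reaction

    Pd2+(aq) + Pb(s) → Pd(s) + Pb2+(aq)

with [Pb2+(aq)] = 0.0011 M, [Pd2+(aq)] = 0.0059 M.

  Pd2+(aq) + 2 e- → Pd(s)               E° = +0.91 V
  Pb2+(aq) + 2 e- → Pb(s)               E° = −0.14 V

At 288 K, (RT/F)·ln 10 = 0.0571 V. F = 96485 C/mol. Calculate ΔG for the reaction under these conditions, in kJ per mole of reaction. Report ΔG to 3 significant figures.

−207 kJ/mol

The standard cell potential is +0.91 − (−0.14) = +1.05 V, with n = 2 electrons in the balanced equation.
Q = [Pb2+(aq)] / [Pd2+(aq)] = 0.186, so log Q = −0.729 and E = +1.05 − (0.0571/2)(−0.729) = +1.0708 V.
Then ΔG = −nFE = −2 × 96485 × +1.0708 J/mol = −207 kJ/mol.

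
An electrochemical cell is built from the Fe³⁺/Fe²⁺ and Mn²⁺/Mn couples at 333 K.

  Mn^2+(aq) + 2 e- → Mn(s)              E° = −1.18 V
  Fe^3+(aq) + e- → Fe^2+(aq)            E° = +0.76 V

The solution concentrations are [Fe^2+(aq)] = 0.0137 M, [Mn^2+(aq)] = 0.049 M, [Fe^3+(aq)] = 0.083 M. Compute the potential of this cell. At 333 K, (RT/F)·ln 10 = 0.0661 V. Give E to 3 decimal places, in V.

Since E°(Fe³⁺/Fe²⁺) > E°(Mn²⁺/Mn), Fe³⁺/Fe²⁺ serves as the cathode.
The standard potential is +0.76 − (−1.18) = +1.94 V and the balanced reaction transfers n = 2 electrons.
Balancing gives 2 Fe^3+(aq) + Mn(s) → 2 Fe^2+(aq) + Mn^2+(aq); hence Q = ([Fe^2+(aq)]^2·[Mn^2+(aq)]) / [Fe^3+(aq)]^2 = 0.00133 (log Q = −2.875).
E = E° − (0.0661/n)·log Q = +1.94 − (0.0661/2)(−2.875) = +2.035 V.

+2.035 V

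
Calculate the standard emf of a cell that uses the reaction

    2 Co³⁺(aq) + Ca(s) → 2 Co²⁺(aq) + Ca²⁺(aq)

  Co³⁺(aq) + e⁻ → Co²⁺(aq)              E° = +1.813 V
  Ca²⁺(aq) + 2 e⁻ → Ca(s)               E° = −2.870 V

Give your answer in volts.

+4.683 V

In the reaction as written, Co³⁺(aq) is reduced (cathode) and Ca²⁺(aq) is produced by oxidation at the anode.
E°cell = E°(cathode) − E°(anode) = +1.813 − (−2.870) = +4.683 V.
The positive value indicates the reaction is spontaneous as written.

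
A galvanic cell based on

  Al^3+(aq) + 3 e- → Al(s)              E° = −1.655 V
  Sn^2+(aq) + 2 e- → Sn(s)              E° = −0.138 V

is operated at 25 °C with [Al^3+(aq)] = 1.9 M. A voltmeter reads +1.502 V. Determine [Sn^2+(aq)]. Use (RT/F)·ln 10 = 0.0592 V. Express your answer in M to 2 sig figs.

0.48 M

With Sn²⁺/Sn at the cathode and Al³⁺/Al at the anode, E°cell = −0.138 − (−1.655) = +1.517 V (n = 6).
From the Nernst equation, log Q = n(E° − E)/0.0592 = 6·(+1.517 − (+1.502))/0.0592 = 1.520.
Balancing electrons gives 3 Sn^2+(aq) + 2 Al(s) → 3 Sn(s) + 2 Al^3+(aq); thus Q = [Al^3+(aq)]^2 / [Sn^2+(aq)]^3.
Substituting the known concentrations and solving, log [Sn^2+(aq)] = −0.321 and [Sn^2+(aq)] = 0.48 M.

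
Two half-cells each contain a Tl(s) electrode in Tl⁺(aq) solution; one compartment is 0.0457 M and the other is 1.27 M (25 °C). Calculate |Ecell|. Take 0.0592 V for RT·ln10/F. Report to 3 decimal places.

0.085 V

For a concentration cell E°cell = 0, since both electrodes use the same couple.
The compartment with the higher Tl⁺(aq) concentration (1.27 M) acts as the cathode; ions are reduced there and produced at the dilute (0.0457 M) anode.
With n = 1, Ecell = −(0.0592/1)·log([dilute]/[conc]) = −(0.0592/1)·log(0.0457/1.27) = +0.085 V.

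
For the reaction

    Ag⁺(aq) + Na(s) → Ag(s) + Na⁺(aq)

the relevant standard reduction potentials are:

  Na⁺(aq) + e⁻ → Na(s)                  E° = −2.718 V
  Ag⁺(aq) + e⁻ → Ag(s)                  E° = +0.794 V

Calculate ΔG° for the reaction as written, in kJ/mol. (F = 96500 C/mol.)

−339 kJ/mol

In the reaction as written Ag⁺(aq) is reduced, so the Ag⁺/Ag couple is the cathode and Na⁺/Na is the anode.
E°cell = +0.794 − (−2.718) = +3.512 V; balancing electrons gives n = 1.
ΔG° = −nFE°cell = −(1)(96500)(+3.512) J/mol = −339 kJ/mol.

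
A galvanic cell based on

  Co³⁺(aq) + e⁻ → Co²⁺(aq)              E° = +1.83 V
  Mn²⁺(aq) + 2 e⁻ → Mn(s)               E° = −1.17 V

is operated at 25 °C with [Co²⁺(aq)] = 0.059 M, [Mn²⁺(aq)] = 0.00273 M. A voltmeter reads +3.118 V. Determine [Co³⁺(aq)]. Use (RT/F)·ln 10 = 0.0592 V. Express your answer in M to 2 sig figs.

The Co³⁺/Co²⁺ couple has the larger reduction potential, so it is the cathode: E°cell = +1.83 − (−1.17) = +3.00 V and n = 2.
From the Nernst equation, log Q = n(E° − E)/0.0592 = 2·(+3.00 − (+3.118))/0.0592 = −3.986.
The balanced reaction is 2 Co³⁺(aq) + Mn(s) → 2 Co²⁺(aq) + Mn²⁺(aq), so Q = ([Co²⁺(aq)]^2·[Mn²⁺(aq)]) / [Co³⁺(aq)]^2.
Isolating [Co³⁺(aq)] in Q = 10^{−3.986} yields log [Co³⁺(aq)] = −0.518, i.e. 0.30 M.

0.30 M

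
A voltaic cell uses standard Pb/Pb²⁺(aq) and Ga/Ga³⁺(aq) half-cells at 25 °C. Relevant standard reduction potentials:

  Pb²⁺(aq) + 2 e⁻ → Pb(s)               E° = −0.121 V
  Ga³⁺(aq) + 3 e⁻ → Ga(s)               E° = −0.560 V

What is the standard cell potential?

+0.439 V

The Pb²⁺/Pb couple has the higher E°, so Pb ion is reduced (cathode) and Ga is oxidized (anode).
E°cell = E°(cathode) − E°(anode) = −0.121 − (−0.560) = +0.439 V.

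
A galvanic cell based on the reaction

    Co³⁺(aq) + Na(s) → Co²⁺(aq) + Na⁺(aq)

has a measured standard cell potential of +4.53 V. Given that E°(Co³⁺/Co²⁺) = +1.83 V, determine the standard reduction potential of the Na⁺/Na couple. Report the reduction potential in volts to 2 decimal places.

In the reaction as written the Co³⁺/Co²⁺ couple is reduced (cathode) and Na⁺/Na is oxidized (anode), so E°cell = E°(Co³⁺/Co²⁺) − E°(Na⁺/Na).
E°(Na⁺/Na) = E°(cathode) − E°cell = +1.83 − (+4.53) = −2.70 V.

−2.70 V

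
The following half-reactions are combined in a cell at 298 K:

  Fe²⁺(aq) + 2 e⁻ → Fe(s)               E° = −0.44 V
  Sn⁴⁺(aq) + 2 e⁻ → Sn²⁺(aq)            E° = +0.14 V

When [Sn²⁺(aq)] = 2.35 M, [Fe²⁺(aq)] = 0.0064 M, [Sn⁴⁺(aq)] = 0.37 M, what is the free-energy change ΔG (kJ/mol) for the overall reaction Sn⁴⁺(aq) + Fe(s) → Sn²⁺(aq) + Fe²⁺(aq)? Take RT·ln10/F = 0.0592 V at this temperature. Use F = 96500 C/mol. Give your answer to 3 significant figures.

With Sn⁴⁺/Sn²⁺ reduced at the cathode, E°cell = +0.14 − (−0.44) = +0.58 V and n = 2.
Here Q = ([Sn²⁺(aq)]·[Fe²⁺(aq)]) / [Sn⁴⁺(aq)] = 0.0406 (log Q = −1.391), giving E = +0.58 − (0.0592/2)·(−1.391) = +0.6212 V.
Then ΔG = −nFE = −2 × 96500 × +0.6212 J/mol = −120 kJ/mol.

−120 kJ/mol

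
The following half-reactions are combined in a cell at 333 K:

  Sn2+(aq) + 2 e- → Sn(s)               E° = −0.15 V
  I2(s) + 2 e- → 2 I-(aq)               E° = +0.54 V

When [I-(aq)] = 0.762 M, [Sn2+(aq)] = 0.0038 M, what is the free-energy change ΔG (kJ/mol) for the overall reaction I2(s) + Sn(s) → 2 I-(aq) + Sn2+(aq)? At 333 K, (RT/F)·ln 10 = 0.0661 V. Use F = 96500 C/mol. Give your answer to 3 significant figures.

E°cell = +0.54 − (−0.15) = +0.69 V; the balanced reaction transfers n = 2 electrons.
Here Q = [I-(aq)]^2·[Sn2+(aq)] = 0.00221 (log Q = −2.656), giving E = +0.69 − (0.0661/2)·(−2.656) = +0.7778 V.
Then ΔG = −nFE = −2 × 96500 × +0.7778 J/mol = −150 kJ/mol.

−150 kJ/mol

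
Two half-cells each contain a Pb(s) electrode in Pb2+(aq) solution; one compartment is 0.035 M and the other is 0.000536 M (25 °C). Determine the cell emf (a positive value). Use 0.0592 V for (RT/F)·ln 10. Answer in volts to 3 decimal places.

For a concentration cell E°cell = 0, since both electrodes use the same couple.
The compartment with the higher Pb2+(aq) concentration (0.035 M) acts as the cathode; ions are reduced there and produced at the dilute (0.000536 M) anode.
With n = 2, Ecell = −(0.0592/2)·log([dilute]/[conc]) = −(0.0592/2)·log(0.000536/0.035) = +0.054 V.

0.054 V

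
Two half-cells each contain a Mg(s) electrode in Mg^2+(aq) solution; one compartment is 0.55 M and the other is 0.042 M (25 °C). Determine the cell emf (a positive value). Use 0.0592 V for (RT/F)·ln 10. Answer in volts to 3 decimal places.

For a concentration cell E°cell = 0, since both electrodes use the same couple.
The compartment with the higher Mg^2+(aq) concentration (0.55 M) acts as the cathode; ions are reduced there and produced at the dilute (0.042 M) anode.
With n = 2, Ecell = −(0.0592/2)·log([dilute]/[conc]) = −(0.0592/2)·log(0.042/0.55) = +0.033 V.

0.033 V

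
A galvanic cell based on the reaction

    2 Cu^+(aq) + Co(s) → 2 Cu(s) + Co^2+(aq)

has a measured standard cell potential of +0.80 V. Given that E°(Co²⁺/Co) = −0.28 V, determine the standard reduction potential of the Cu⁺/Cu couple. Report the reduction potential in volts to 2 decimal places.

In the reaction as written the Cu⁺/Cu couple is reduced (cathode) and Co²⁺/Co is oxidized (anode), so E°cell = E°(Cu⁺/Cu) − E°(Co²⁺/Co).
E°(Cu⁺/Cu) = E°cell + E°(anode) = +0.80 + (−0.28) = +0.52 V.

+0.52 V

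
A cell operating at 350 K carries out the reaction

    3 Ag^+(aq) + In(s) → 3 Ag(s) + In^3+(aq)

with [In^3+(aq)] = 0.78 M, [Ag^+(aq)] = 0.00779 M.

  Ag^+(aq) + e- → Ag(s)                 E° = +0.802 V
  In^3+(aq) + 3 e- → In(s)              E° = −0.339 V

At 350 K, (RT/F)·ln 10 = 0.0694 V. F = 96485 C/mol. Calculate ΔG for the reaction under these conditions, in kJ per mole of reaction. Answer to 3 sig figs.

−289 kJ/mol

The standard cell potential is +0.802 − (−0.339) = +1.141 V, with n = 3 electrons in the balanced equation.
The reaction quotient is [In^3+(aq)] / [Ag^+(aq)]^3 = 1.65×10^6; by Nernst, E = +1.141 − (0.0694/3)(6.217) = +0.9972 V.
Then ΔG = −nFE = −3 × 96485 × +0.9972 J/mol = −289 kJ/mol.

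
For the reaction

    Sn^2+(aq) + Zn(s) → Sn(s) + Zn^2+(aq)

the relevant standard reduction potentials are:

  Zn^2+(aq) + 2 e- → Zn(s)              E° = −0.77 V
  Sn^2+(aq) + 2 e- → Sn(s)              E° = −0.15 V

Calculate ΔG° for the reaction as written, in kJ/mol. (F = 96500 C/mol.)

−120 kJ/mol

In the reaction as written Sn^2+(aq) is reduced, so the Sn²⁺/Sn couple is the cathode and Zn²⁺/Zn is the anode.
E°cell = −0.15 − (−0.77) = +0.62 V; balancing electrons gives n = 2.
ΔG° = −nFE°cell = −(2)(96500)(+0.62) J/mol = −120 kJ/mol.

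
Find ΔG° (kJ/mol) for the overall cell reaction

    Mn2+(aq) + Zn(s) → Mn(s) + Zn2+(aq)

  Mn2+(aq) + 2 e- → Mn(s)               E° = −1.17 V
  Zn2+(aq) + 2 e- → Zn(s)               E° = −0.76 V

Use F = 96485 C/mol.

+79.1 kJ/mol

In the reaction as written Mn2+(aq) is reduced, so the Mn²⁺/Mn couple is the cathode and Zn²⁺/Zn is the anode.
E°cell = −1.17 − (−0.76) = −0.41 V; balancing electrons gives n = 2.
ΔG° = −nFE°cell = −(2)(96485)(−0.41) J/mol = +79.1 kJ/mol.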